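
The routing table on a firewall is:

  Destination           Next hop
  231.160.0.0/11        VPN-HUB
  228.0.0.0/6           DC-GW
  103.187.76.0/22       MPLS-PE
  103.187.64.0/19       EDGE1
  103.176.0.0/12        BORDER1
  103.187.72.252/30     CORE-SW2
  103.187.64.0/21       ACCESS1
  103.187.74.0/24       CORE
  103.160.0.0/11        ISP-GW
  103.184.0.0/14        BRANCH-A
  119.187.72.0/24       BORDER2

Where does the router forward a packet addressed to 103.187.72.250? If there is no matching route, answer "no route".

EDGE1

Routes whose prefix contains 103.187.72.250:
  103.160.0.0/11 (103.160.0.0 - 103.191.255.255) -> ISP-GW
  103.176.0.0/12 (103.176.0.0 - 103.191.255.255) -> BORDER1
  103.184.0.0/14 (103.184.0.0 - 103.187.255.255) -> BRANCH-A
  103.187.64.0/19 (103.187.64.0 - 103.187.95.255) -> EDGE1
More-specific entries that do NOT match:
  103.187.72.252/30 (103.187.72.252 - 103.187.72.255) does not contain 103.187.72.250
  103.187.74.0/24 (103.187.74.0 - 103.187.74.255) does not contain 103.187.72.250
  119.187.72.0/24 (119.187.72.0 - 119.187.72.255) does not contain 103.187.72.250
  103.187.76.0/22 (103.187.76.0 - 103.187.79.255) does not contain 103.187.72.250
  103.187.64.0/21 (103.187.64.0 - 103.187.71.255) does not contain 103.187.72.250
Longest matching prefix is /19 -> next hop EDGE1.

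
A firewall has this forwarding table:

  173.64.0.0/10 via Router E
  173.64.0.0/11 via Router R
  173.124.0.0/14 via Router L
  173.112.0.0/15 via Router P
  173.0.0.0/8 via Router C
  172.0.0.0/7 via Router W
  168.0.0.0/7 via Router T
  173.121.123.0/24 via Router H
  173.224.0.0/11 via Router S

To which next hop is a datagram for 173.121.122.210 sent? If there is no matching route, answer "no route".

Routes whose prefix contains 173.121.122.210:
  172.0.0.0/7 (172.0.0.0 - 173.255.255.255) -> Router W
  173.0.0.0/8 (173.0.0.0 - 173.255.255.255) -> Router C
  173.64.0.0/10 (173.64.0.0 - 173.127.255.255) -> Router E
More-specific entries that do NOT match:
  173.121.123.0/24 (173.121.123.0 - 173.121.123.255) does not contain 173.121.122.210
  173.112.0.0/15 (173.112.0.0 - 173.113.255.255) does not contain 173.121.122.210
  173.124.0.0/14 (173.124.0.0 - 173.127.255.255) does not contain 173.121.122.210
  173.64.0.0/11 (173.64.0.0 - 173.95.255.255) does not contain 173.121.122.210
  173.224.0.0/11 (173.224.0.0 - 173.255.255.255) does not contain 173.121.122.210
Longest matching prefix is /10 -> next hop Router E.

Router E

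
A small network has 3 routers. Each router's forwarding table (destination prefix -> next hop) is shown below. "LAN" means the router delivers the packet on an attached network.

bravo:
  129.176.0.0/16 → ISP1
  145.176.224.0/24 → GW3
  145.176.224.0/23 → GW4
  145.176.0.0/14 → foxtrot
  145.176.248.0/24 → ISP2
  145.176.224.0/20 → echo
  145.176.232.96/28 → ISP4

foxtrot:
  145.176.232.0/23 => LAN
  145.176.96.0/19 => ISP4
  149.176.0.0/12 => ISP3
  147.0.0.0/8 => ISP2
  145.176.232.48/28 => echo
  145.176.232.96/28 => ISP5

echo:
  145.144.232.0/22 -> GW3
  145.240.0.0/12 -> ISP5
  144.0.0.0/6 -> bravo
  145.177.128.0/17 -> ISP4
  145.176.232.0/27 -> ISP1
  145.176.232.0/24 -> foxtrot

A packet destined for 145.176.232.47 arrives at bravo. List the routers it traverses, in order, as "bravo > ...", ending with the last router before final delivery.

bravo > echo > foxtrot

At bravo: longest match for 145.176.232.47 is 145.176.224.0/20 -> echo
At echo: longest match for 145.176.232.47 is 145.176.232.0/24 -> foxtrot
At foxtrot: longest match for 145.176.232.47 is 145.176.232.0/23 -> LAN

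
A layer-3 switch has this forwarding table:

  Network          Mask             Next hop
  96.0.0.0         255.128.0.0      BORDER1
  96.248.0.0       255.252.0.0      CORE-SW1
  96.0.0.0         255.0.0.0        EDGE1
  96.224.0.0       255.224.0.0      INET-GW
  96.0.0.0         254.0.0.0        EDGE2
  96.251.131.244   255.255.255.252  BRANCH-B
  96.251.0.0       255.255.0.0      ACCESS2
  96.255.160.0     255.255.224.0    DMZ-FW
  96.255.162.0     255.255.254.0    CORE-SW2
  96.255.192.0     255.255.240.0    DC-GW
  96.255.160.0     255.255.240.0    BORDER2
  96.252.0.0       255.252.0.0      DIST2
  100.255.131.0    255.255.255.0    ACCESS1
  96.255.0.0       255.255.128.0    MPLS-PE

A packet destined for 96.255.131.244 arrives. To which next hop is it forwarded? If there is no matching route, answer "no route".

DIST2

Routes whose prefix contains 96.255.131.244:
  96.0.0.0/7 (96.0.0.0 - 97.255.255.255) -> EDGE2
  96.0.0.0/8 (96.0.0.0 - 96.255.255.255) -> EDGE1
  96.224.0.0/11 (96.224.0.0 - 96.255.255.255) -> INET-GW
  96.252.0.0/14 (96.252.0.0 - 96.255.255.255) -> DIST2
More-specific entries that do NOT match:
  96.251.131.244/30 (96.251.131.244 - 96.251.131.247) does not contain 96.255.131.244
  100.255.131.0/24 (100.255.131.0 - 100.255.131.255) does not contain 96.255.131.244
  96.255.162.0/23 (96.255.162.0 - 96.255.163.255) does not contain 96.255.131.244
  96.255.192.0/20 (96.255.192.0 - 96.255.207.255) does not contain 96.255.131.244
  96.255.160.0/20 (96.255.160.0 - 96.255.175.255) does not contain 96.255.131.244
  96.255.160.0/19 (96.255.160.0 - 96.255.191.255) does not contain 96.255.131.244
  96.255.0.0/17 (96.255.0.0 - 96.255.127.255) does not contain 96.255.131.244
  96.251.0.0/16 (96.251.0.0 - 96.251.255.255) does not contain 96.255.131.244
Longest matching prefix is /14 -> next hop DIST2.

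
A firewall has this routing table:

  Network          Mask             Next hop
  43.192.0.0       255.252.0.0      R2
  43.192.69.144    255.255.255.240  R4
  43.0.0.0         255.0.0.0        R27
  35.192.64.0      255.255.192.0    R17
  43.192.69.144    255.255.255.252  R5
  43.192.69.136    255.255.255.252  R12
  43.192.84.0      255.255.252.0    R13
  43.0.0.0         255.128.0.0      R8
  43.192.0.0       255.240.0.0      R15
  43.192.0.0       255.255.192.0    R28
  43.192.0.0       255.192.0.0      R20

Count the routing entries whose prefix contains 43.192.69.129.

4

Prefixes containing 43.192.69.129:
  43.0.0.0/8 (43.0.0.0 - 43.255.255.255)
  43.192.0.0/10 (43.192.0.0 - 43.255.255.255)
  43.192.0.0/12 (43.192.0.0 - 43.207.255.255)
  43.192.0.0/14 (43.192.0.0 - 43.195.255.255)
Total matching entries: 4.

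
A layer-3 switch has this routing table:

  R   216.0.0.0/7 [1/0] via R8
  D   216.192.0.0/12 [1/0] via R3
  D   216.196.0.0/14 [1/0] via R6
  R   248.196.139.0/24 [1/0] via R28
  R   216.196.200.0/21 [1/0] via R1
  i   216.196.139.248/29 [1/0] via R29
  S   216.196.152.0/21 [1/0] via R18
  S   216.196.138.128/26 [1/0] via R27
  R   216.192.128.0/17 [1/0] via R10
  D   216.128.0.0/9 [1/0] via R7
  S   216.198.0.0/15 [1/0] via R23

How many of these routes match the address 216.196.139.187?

4

Prefixes containing 216.196.139.187:
  216.0.0.0/7 (216.0.0.0 - 217.255.255.255)
  216.128.0.0/9 (216.128.0.0 - 216.255.255.255)
  216.192.0.0/12 (216.192.0.0 - 216.207.255.255)
  216.196.0.0/14 (216.196.0.0 - 216.199.255.255)
Total matching entries: 4.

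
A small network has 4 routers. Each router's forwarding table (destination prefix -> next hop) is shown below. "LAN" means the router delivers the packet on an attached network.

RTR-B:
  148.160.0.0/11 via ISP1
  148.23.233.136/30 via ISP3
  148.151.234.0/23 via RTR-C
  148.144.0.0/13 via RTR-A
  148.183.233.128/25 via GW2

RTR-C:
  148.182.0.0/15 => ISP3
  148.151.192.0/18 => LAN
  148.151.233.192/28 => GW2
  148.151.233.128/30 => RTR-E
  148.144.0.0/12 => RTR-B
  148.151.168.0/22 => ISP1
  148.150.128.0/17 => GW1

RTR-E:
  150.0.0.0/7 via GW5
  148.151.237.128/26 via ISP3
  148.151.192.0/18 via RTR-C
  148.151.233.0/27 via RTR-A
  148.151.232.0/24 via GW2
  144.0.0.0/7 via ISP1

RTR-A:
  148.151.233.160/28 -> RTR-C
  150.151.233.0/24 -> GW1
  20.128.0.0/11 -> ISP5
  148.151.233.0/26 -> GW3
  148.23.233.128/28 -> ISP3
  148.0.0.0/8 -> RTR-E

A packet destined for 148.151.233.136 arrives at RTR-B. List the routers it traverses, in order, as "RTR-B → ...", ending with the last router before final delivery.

At RTR-B: longest match for 148.151.233.136 is 148.144.0.0/13 -> RTR-A
At RTR-A: longest match for 148.151.233.136 is 148.0.0.0/8 -> RTR-E
At RTR-E: longest match for 148.151.233.136 is 148.151.192.0/18 -> RTR-C
At RTR-C: longest match for 148.151.233.136 is 148.151.192.0/18 -> LAN

RTR-B → RTR-A → RTR-E → RTR-C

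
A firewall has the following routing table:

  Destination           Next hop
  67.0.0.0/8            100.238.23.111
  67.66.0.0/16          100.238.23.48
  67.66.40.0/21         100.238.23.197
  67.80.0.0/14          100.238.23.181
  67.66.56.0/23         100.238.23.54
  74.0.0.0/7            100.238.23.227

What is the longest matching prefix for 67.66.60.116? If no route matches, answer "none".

Entries matching 67.66.60.116:
  67.0.0.0/8 (67.0.0.0 - 67.255.255.255)
  67.66.0.0/16 (67.66.0.0 - 67.66.255.255)
Most specific is 67.66.0.0/16.

67.66.0.0/16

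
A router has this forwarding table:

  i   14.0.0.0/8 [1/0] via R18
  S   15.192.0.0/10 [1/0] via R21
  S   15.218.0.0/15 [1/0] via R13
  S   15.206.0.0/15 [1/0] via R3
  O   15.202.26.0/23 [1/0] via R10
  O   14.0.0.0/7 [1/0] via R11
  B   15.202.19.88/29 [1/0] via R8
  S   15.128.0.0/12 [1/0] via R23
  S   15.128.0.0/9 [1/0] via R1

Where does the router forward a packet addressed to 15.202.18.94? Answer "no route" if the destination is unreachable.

Routes whose prefix contains 15.202.18.94:
  14.0.0.0/7 (14.0.0.0 - 15.255.255.255) -> R11
  15.128.0.0/9 (15.128.0.0 - 15.255.255.255) -> R1
  15.192.0.0/10 (15.192.0.0 - 15.255.255.255) -> R21
More-specific entries that do NOT match:
  15.202.19.88/29 (15.202.19.88 - 15.202.19.95) does not contain 15.202.18.94
  15.202.26.0/23 (15.202.26.0 - 15.202.27.255) does not contain 15.202.18.94
  15.218.0.0/15 (15.218.0.0 - 15.219.255.255) does not contain 15.202.18.94
  15.206.0.0/15 (15.206.0.0 - 15.207.255.255) does not contain 15.202.18.94
  15.128.0.0/12 (15.128.0.0 - 15.143.255.255) does not contain 15.202.18.94
Longest matching prefix is /10 -> next hop R21.

R21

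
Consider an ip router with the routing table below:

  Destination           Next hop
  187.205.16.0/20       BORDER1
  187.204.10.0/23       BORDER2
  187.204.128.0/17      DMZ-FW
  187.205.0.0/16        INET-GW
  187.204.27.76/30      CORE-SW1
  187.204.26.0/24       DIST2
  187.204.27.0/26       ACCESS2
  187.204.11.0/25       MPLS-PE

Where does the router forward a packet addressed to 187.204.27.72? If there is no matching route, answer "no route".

No entry's prefix contains 187.204.27.72; there is no default route.

no route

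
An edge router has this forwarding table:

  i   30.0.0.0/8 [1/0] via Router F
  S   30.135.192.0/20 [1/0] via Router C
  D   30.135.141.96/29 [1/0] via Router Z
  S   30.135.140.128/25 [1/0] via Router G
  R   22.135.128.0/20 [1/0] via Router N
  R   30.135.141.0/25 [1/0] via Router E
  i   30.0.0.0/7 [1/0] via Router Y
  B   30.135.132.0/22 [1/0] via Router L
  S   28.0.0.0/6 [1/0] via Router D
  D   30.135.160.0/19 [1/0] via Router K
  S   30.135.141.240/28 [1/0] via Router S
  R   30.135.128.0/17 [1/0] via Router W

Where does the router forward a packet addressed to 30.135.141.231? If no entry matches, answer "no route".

Routes whose prefix contains 30.135.141.231:
  28.0.0.0/6 (28.0.0.0 - 31.255.255.255) -> Router D
  30.0.0.0/7 (30.0.0.0 - 31.255.255.255) -> Router Y
  30.0.0.0/8 (30.0.0.0 - 30.255.255.255) -> Router F
  30.135.128.0/17 (30.135.128.0 - 30.135.255.255) -> Router W
More-specific entries that do NOT match:
  30.135.141.96/29 (30.135.141.96 - 30.135.141.103) does not contain 30.135.141.231
  30.135.141.240/28 (30.135.141.240 - 30.135.141.255) does not contain 30.135.141.231
  30.135.140.128/25 (30.135.140.128 - 30.135.140.255) does not contain 30.135.141.231
  30.135.141.0/25 (30.135.141.0 - 30.135.141.127) does not contain 30.135.141.231
  30.135.132.0/22 (30.135.132.0 - 30.135.135.255) does not contain 30.135.141.231
  30.135.192.0/20 (30.135.192.0 - 30.135.207.255) does not contain 30.135.141.231
  22.135.128.0/20 (22.135.128.0 - 22.135.143.255) does not contain 30.135.141.231
  30.135.160.0/19 (30.135.160.0 - 30.135.191.255) does not contain 30.135.141.231
Longest matching prefix is /17 -> next hop Router W.

Router W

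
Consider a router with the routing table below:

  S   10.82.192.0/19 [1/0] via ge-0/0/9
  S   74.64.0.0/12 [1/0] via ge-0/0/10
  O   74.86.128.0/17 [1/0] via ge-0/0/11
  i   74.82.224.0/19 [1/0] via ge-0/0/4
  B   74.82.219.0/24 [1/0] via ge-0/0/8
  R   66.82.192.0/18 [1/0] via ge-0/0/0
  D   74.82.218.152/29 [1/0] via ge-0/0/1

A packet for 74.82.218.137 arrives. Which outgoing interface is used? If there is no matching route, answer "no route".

no route

No entry's prefix contains 74.82.218.137; there is no default route.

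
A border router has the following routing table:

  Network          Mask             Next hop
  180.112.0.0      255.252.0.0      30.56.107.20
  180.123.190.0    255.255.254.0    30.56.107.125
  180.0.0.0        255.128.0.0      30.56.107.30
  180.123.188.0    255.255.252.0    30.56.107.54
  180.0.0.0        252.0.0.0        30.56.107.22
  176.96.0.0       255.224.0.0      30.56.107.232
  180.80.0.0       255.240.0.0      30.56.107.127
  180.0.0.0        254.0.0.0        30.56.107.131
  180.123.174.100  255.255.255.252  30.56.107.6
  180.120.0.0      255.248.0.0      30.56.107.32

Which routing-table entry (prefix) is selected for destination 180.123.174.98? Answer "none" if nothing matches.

180.120.0.0/13

Entries matching 180.123.174.98:
  180.0.0.0/6 (180.0.0.0 - 183.255.255.255)
  180.0.0.0/7 (180.0.0.0 - 181.255.255.255)
  180.0.0.0/9 (180.0.0.0 - 180.127.255.255)
  180.120.0.0/13 (180.120.0.0 - 180.127.255.255)
Most specific is 180.120.0.0/13.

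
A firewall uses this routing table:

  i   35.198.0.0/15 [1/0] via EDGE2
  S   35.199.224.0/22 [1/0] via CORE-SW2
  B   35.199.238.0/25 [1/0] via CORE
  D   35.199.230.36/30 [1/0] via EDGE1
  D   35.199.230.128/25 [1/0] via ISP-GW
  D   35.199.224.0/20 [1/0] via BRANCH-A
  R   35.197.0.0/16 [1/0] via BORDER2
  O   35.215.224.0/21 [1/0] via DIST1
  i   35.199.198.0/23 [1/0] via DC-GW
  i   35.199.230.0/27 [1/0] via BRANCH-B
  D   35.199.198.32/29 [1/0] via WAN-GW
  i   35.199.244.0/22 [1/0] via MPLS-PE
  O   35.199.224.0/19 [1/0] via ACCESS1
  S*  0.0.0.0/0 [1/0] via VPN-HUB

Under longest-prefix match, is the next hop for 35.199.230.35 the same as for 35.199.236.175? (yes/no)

35.199.230.35: longest match 35.199.224.0/20 -> BRANCH-A
35.199.236.175: longest match 35.199.224.0/20 -> BRANCH-A

yes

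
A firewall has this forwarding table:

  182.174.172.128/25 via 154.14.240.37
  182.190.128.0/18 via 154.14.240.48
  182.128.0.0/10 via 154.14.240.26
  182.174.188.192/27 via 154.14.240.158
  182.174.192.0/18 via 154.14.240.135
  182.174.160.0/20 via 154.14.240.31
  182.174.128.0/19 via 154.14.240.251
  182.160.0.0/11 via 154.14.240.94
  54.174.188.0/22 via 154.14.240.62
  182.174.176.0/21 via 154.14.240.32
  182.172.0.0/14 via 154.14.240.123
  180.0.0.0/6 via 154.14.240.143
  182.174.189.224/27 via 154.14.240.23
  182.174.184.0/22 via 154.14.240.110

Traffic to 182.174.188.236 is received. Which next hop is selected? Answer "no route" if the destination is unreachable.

Routes whose prefix contains 182.174.188.236:
  180.0.0.0/6 (180.0.0.0 - 183.255.255.255) -> 154.14.240.143
  182.128.0.0/10 (182.128.0.0 - 182.191.255.255) -> 154.14.240.26
  182.160.0.0/11 (182.160.0.0 - 182.191.255.255) -> 154.14.240.94
  182.172.0.0/14 (182.172.0.0 - 182.175.255.255) -> 154.14.240.123
More-specific entries that do NOT match:
  182.174.188.192/27 (182.174.188.192 - 182.174.188.223) does not contain 182.174.188.236
  182.174.189.224/27 (182.174.189.224 - 182.174.189.255) does not contain 182.174.188.236
  182.174.172.128/25 (182.174.172.128 - 182.174.172.255) does not contain 182.174.188.236
  54.174.188.0/22 (54.174.188.0 - 54.174.191.255) does not contain 182.174.188.236
  182.174.184.0/22 (182.174.184.0 - 182.174.187.255) does not contain 182.174.188.236
  182.174.176.0/21 (182.174.176.0 - 182.174.183.255) does not contain 182.174.188.236
  182.174.160.0/20 (182.174.160.0 - 182.174.175.255) does not contain 182.174.188.236
  182.174.128.0/19 (182.174.128.0 - 182.174.159.255) does not contain 182.174.188.236
  182.190.128.0/18 (182.190.128.0 - 182.190.191.255) does not contain 182.174.188.236
  182.174.192.0/18 (182.174.192.0 - 182.174.255.255) does not contain 182.174.188.236
Longest matching prefix is /14 -> next hop 154.14.240.123.

154.14.240.123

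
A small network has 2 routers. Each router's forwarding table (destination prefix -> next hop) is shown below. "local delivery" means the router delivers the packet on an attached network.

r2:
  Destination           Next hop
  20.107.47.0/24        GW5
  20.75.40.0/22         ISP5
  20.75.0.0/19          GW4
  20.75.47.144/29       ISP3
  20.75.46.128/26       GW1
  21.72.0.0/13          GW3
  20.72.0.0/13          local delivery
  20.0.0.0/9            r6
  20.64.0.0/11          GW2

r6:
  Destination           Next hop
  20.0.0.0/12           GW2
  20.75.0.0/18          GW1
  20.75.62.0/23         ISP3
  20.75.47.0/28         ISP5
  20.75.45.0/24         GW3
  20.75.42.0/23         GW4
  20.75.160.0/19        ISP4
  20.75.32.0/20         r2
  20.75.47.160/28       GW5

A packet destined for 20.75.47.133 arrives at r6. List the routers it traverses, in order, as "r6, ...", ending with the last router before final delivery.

r6, r2

At r6: longest match for 20.75.47.133 is 20.75.32.0/20 -> r2
At r2: longest match for 20.75.47.133 is 20.72.0.0/13 -> local delivery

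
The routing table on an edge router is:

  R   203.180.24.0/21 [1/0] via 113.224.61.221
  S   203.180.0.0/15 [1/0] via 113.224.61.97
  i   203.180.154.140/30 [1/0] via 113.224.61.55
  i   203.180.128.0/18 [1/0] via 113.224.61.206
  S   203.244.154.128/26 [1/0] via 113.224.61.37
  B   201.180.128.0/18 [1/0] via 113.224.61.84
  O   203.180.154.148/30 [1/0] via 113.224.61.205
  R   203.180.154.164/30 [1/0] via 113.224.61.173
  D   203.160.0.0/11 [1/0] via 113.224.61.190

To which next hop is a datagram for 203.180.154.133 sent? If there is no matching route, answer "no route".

113.224.61.206

Routes whose prefix contains 203.180.154.133:
  203.160.0.0/11 (203.160.0.0 - 203.191.255.255) -> 113.224.61.190
  203.180.0.0/15 (203.180.0.0 - 203.181.255.255) -> 113.224.61.97
  203.180.128.0/18 (203.180.128.0 - 203.180.191.255) -> 113.224.61.206
More-specific entries that do NOT match:
  203.180.154.140/30 (203.180.154.140 - 203.180.154.143) does not contain 203.180.154.133
  203.180.154.148/30 (203.180.154.148 - 203.180.154.151) does not contain 203.180.154.133
  203.180.154.164/30 (203.180.154.164 - 203.180.154.167) does not contain 203.180.154.133
  203.244.154.128/26 (203.244.154.128 - 203.244.154.191) does not contain 203.180.154.133
  203.180.24.0/21 (203.180.24.0 - 203.180.31.255) does not contain 203.180.154.133
Longest matching prefix is /18 -> next hop 113.224.61.206.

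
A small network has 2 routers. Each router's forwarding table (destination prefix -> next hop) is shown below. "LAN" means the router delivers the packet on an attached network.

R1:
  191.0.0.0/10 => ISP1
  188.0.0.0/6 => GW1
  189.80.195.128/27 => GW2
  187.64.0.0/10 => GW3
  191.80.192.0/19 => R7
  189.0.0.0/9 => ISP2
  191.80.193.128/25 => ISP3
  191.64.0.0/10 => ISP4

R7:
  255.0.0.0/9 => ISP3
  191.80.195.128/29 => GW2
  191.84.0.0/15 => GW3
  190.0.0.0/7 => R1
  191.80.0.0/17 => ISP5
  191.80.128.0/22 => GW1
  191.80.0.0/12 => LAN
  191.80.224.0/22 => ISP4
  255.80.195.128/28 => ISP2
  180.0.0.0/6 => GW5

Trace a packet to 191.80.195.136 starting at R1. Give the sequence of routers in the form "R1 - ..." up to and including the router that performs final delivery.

R1 - R7

At R1: longest match for 191.80.195.136 is 191.80.192.0/19 -> R7
At R7: longest match for 191.80.195.136 is 191.80.0.0/12 -> LAN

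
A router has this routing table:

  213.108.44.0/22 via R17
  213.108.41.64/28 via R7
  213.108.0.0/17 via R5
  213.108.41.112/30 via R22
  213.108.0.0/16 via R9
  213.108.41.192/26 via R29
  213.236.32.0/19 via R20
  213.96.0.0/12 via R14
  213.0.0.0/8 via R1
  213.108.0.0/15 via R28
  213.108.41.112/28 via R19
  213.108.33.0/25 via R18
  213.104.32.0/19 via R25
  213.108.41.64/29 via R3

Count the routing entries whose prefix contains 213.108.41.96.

Prefixes containing 213.108.41.96:
  213.0.0.0/8 (213.0.0.0 - 213.255.255.255)
  213.96.0.0/12 (213.96.0.0 - 213.111.255.255)
  213.108.0.0/15 (213.108.0.0 - 213.109.255.255)
  213.108.0.0/16 (213.108.0.0 - 213.108.255.255)
  213.108.0.0/17 (213.108.0.0 - 213.108.127.255)
Total matching entries: 5.

5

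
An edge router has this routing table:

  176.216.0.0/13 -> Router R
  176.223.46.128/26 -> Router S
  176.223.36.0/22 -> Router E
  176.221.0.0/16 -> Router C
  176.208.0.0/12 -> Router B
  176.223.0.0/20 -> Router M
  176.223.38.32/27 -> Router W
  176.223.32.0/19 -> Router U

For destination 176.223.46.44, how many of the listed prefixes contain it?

Prefixes containing 176.223.46.44:
  176.208.0.0/12 (176.208.0.0 - 176.223.255.255)
  176.216.0.0/13 (176.216.0.0 - 176.223.255.255)
  176.223.32.0/19 (176.223.32.0 - 176.223.63.255)
Total matching entries: 3.

3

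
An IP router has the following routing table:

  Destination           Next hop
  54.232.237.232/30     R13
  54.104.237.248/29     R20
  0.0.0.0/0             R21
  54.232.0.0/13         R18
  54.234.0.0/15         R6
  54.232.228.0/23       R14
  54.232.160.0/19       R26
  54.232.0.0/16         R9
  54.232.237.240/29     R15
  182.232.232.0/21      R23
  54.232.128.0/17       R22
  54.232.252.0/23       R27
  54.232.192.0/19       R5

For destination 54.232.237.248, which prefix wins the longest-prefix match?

Entries matching 54.232.237.248:
  0.0.0.0/0 (default, matches everything)
  54.232.0.0/13 (54.232.0.0 - 54.239.255.255)
  54.232.0.0/16 (54.232.0.0 - 54.232.255.255)
  54.232.128.0/17 (54.232.128.0 - 54.232.255.255)
Most specific is 54.232.128.0/17.

54.232.128.0/17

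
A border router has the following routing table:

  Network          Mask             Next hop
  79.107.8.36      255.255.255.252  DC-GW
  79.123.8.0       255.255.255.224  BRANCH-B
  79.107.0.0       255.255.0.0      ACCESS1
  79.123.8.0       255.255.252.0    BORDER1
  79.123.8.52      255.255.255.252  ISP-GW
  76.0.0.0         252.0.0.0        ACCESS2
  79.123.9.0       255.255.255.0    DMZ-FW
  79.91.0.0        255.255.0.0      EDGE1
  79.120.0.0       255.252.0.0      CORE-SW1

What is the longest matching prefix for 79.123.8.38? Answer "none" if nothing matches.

Entries matching 79.123.8.38:
  76.0.0.0/6 (76.0.0.0 - 79.255.255.255)
  79.120.0.0/14 (79.120.0.0 - 79.123.255.255)
  79.123.8.0/22 (79.123.8.0 - 79.123.11.255)
Most specific is 79.123.8.0/22.

79.123.8.0/22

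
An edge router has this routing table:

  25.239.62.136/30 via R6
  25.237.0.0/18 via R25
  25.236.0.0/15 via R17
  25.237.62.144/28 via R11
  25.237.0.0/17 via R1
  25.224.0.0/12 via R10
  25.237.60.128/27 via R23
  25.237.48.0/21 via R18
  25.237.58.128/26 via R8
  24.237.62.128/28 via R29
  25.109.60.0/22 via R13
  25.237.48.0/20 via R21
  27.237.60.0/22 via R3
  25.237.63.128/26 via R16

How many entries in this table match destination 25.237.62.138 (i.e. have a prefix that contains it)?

5

Prefixes containing 25.237.62.138:
  25.224.0.0/12 (25.224.0.0 - 25.239.255.255)
  25.236.0.0/15 (25.236.0.0 - 25.237.255.255)
  25.237.0.0/17 (25.237.0.0 - 25.237.127.255)
  25.237.0.0/18 (25.237.0.0 - 25.237.63.255)
  25.237.48.0/20 (25.237.48.0 - 25.237.63.255)
Total matching entries: 5.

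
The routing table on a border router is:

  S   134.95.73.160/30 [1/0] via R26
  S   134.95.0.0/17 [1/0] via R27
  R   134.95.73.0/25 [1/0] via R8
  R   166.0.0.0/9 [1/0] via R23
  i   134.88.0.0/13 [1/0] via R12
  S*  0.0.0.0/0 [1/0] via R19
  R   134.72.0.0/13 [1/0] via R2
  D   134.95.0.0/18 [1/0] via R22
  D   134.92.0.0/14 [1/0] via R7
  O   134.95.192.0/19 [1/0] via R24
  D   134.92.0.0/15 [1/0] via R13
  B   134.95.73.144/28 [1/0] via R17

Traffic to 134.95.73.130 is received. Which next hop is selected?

R27

Routes whose prefix contains 134.95.73.130:
  0.0.0.0/0 (default, matches everything) -> R19
  134.88.0.0/13 (134.88.0.0 - 134.95.255.255) -> R12
  134.92.0.0/14 (134.92.0.0 - 134.95.255.255) -> R7
  134.95.0.0/17 (134.95.0.0 - 134.95.127.255) -> R27
More-specific entries that do NOT match:
  134.95.73.160/30 (134.95.73.160 - 134.95.73.163) does not contain 134.95.73.130
  134.95.73.144/28 (134.95.73.144 - 134.95.73.159) does not contain 134.95.73.130
  134.95.73.0/25 (134.95.73.0 - 134.95.73.127) does not contain 134.95.73.130
  134.95.192.0/19 (134.95.192.0 - 134.95.223.255) does not contain 134.95.73.130
  134.95.0.0/18 (134.95.0.0 - 134.95.63.255) does not contain 134.95.73.130
Longest matching prefix is /17 -> next hop R27.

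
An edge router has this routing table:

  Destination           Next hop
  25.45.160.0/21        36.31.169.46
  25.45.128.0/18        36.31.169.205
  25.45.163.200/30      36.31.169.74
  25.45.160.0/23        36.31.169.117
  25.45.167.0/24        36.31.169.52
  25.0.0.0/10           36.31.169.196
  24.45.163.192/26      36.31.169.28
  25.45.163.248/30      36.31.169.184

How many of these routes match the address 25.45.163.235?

Prefixes containing 25.45.163.235:
  25.0.0.0/10 (25.0.0.0 - 25.63.255.255)
  25.45.128.0/18 (25.45.128.0 - 25.45.191.255)
  25.45.160.0/21 (25.45.160.0 - 25.45.167.255)
Total matching entries: 3.

3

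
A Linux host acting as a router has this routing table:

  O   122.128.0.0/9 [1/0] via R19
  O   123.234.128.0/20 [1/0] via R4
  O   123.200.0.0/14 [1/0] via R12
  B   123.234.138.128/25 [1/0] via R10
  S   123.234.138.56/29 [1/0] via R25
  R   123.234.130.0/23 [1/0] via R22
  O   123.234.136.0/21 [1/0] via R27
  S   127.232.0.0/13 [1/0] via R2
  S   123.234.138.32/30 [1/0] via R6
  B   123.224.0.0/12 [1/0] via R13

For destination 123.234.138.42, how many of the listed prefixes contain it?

3

Prefixes containing 123.234.138.42:
  123.224.0.0/12 (123.224.0.0 - 123.239.255.255)
  123.234.128.0/20 (123.234.128.0 - 123.234.143.255)
  123.234.136.0/21 (123.234.136.0 - 123.234.143.255)
Total matching entries: 3.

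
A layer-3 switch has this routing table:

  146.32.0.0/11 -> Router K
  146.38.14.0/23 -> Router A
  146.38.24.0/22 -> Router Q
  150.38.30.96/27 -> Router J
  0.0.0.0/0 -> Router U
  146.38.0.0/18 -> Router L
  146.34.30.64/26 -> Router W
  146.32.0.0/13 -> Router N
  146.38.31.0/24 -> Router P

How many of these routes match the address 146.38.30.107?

4

Prefixes containing 146.38.30.107:
  0.0.0.0/0 (default, matches everything)
  146.32.0.0/11 (146.32.0.0 - 146.63.255.255)
  146.32.0.0/13 (146.32.0.0 - 146.39.255.255)
  146.38.0.0/18 (146.38.0.0 - 146.38.63.255)
Total matching entries: 4.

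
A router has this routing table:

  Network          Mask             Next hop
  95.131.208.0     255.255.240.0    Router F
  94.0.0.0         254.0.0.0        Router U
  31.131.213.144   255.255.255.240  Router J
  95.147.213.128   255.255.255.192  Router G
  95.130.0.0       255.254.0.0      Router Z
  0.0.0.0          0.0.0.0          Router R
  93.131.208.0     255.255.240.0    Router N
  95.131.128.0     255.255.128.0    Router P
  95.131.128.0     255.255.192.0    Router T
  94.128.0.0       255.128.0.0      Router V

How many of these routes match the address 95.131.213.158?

5

Prefixes containing 95.131.213.158:
  0.0.0.0/0 (default, matches everything)
  94.0.0.0/7 (94.0.0.0 - 95.255.255.255)
  95.130.0.0/15 (95.130.0.0 - 95.131.255.255)
  95.131.128.0/17 (95.131.128.0 - 95.131.255.255)
  95.131.208.0/20 (95.131.208.0 - 95.131.223.255)
Total matching entries: 5.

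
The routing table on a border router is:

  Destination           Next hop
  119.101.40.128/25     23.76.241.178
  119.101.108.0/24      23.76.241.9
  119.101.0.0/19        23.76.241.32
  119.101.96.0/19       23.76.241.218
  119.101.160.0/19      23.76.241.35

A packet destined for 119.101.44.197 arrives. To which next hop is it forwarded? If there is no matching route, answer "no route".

No entry's prefix contains 119.101.44.197; there is no default route.

no route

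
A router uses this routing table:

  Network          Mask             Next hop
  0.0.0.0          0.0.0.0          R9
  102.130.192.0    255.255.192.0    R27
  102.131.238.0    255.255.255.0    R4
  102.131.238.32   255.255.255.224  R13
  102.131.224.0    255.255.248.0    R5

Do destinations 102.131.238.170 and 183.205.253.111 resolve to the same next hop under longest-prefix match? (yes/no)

no

102.131.238.170: longest match 102.131.238.0/24 -> R4
183.205.253.111: longest match 0.0.0.0/0 -> R9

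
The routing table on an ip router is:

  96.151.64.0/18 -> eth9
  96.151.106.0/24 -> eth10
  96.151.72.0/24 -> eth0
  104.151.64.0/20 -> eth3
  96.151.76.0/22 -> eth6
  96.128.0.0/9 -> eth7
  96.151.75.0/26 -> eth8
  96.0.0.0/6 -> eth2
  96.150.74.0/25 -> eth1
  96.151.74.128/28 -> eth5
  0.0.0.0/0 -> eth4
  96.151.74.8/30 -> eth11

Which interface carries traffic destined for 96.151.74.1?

Routes whose prefix contains 96.151.74.1:
  0.0.0.0/0 (default, matches everything) -> eth4
  96.0.0.0/6 (96.0.0.0 - 99.255.255.255) -> eth2
  96.128.0.0/9 (96.128.0.0 - 96.255.255.255) -> eth7
  96.151.64.0/18 (96.151.64.0 - 96.151.127.255) -> eth9
More-specific entries that do NOT match:
  96.151.74.8/30 (96.151.74.8 - 96.151.74.11) does not contain 96.151.74.1
  96.151.74.128/28 (96.151.74.128 - 96.151.74.143) does not contain 96.151.74.1
  96.151.75.0/26 (96.151.75.0 - 96.151.75.63) does not contain 96.151.74.1
  96.150.74.0/25 (96.150.74.0 - 96.150.74.127) does not contain 96.151.74.1
  96.151.106.0/24 (96.151.106.0 - 96.151.106.255) does not contain 96.151.74.1
  96.151.72.0/24 (96.151.72.0 - 96.151.72.255) does not contain 96.151.74.1
  96.151.76.0/22 (96.151.76.0 - 96.151.79.255) does not contain 96.151.74.1
  104.151.64.0/20 (104.151.64.0 - 104.151.79.255) does not contain 96.151.74.1
Longest matching prefix is /18 -> interface eth9.

eth9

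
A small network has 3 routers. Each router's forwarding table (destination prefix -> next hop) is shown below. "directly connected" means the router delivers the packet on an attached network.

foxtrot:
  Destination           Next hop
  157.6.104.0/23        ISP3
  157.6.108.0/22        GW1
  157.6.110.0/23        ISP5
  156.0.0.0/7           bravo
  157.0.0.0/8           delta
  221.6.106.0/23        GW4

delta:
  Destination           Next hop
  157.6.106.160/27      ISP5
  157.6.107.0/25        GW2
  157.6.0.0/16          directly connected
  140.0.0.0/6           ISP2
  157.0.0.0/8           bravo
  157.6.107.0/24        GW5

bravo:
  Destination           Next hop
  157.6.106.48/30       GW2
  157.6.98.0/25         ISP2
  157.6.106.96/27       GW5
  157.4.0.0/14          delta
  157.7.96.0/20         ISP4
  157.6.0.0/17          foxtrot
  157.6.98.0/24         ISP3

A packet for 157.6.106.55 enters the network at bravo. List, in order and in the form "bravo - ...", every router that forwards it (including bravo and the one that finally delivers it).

At bravo: longest match for 157.6.106.55 is 157.6.0.0/17 -> foxtrot
At foxtrot: longest match for 157.6.106.55 is 157.0.0.0/8 -> delta
At delta: longest match for 157.6.106.55 is 157.6.0.0/16 -> directly connected

bravo - foxtrot - delta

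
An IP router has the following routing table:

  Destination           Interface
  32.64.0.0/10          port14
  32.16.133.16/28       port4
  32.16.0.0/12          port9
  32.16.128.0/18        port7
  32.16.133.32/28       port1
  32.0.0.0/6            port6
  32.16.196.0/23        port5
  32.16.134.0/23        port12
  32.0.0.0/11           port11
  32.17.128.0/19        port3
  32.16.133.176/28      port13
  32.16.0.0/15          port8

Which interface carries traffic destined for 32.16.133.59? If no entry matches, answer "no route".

port7

Routes whose prefix contains 32.16.133.59:
  32.0.0.0/6 (32.0.0.0 - 35.255.255.255) -> port6
  32.0.0.0/11 (32.0.0.0 - 32.31.255.255) -> port11
  32.16.0.0/12 (32.16.0.0 - 32.31.255.255) -> port9
  32.16.0.0/15 (32.16.0.0 - 32.17.255.255) -> port8
  32.16.128.0/18 (32.16.128.0 - 32.16.191.255) -> port7
More-specific entries that do NOT match:
  32.16.133.16/28 (32.16.133.16 - 32.16.133.31) does not contain 32.16.133.59
  32.16.133.32/28 (32.16.133.32 - 32.16.133.47) does not contain 32.16.133.59
  32.16.133.176/28 (32.16.133.176 - 32.16.133.191) does not contain 32.16.133.59
  32.16.196.0/23 (32.16.196.0 - 32.16.197.255) does not contain 32.16.133.59
  32.16.134.0/23 (32.16.134.0 - 32.16.135.255) does not contain 32.16.133.59
  32.17.128.0/19 (32.17.128.0 - 32.17.159.255) does not contain 32.16.133.59
Longest matching prefix is /18 -> interface port7.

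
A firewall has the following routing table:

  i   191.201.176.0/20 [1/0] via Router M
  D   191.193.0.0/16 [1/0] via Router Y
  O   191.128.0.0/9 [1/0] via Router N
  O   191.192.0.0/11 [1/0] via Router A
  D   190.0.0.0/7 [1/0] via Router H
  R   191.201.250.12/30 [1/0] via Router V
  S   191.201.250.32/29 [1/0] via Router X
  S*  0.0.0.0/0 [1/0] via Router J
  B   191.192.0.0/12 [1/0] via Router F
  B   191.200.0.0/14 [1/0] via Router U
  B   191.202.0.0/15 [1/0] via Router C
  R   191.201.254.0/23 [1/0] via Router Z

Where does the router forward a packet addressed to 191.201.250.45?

Routes whose prefix contains 191.201.250.45:
  0.0.0.0/0 (default, matches everything) -> Router J
  190.0.0.0/7 (190.0.0.0 - 191.255.255.255) -> Router H
  191.128.0.0/9 (191.128.0.0 - 191.255.255.255) -> Router N
  191.192.0.0/11 (191.192.0.0 - 191.223.255.255) -> Router A
  191.192.0.0/12 (191.192.0.0 - 191.207.255.255) -> Router F
  191.200.0.0/14 (191.200.0.0 - 191.203.255.255) -> Router U
More-specific entries that do NOT match:
  191.201.250.12/30 (191.201.250.12 - 191.201.250.15) does not contain 191.201.250.45
  191.201.250.32/29 (191.201.250.32 - 191.201.250.39) does not contain 191.201.250.45
  191.201.254.0/23 (191.201.254.0 - 191.201.255.255) does not contain 191.201.250.45
  191.201.176.0/20 (191.201.176.0 - 191.201.191.255) does not contain 191.201.250.45
  191.193.0.0/16 (191.193.0.0 - 191.193.255.255) does not contain 191.201.250.45
  191.202.0.0/15 (191.202.0.0 - 191.203.255.255) does not contain 191.201.250.45
Longest matching prefix is /14 -> next hop Router U.

Router U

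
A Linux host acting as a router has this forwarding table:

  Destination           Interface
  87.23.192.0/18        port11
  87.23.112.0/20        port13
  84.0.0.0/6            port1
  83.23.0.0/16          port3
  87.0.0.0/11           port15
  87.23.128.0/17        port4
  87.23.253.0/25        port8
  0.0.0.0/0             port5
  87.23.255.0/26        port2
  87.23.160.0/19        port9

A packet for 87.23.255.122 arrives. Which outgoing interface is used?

port11

Routes whose prefix contains 87.23.255.122:
  0.0.0.0/0 (default, matches everything) -> port5
  84.0.0.0/6 (84.0.0.0 - 87.255.255.255) -> port1
  87.0.0.0/11 (87.0.0.0 - 87.31.255.255) -> port15
  87.23.128.0/17 (87.23.128.0 - 87.23.255.255) -> port4
  87.23.192.0/18 (87.23.192.0 - 87.23.255.255) -> port11
More-specific entries that do NOT match:
  87.23.255.0/26 (87.23.255.0 - 87.23.255.63) does not contain 87.23.255.122
  87.23.253.0/25 (87.23.253.0 - 87.23.253.127) does not contain 87.23.255.122
  87.23.112.0/20 (87.23.112.0 - 87.23.127.255) does not contain 87.23.255.122
  87.23.160.0/19 (87.23.160.0 - 87.23.191.255) does not contain 87.23.255.122
Longest matching prefix is /18 -> interface port11.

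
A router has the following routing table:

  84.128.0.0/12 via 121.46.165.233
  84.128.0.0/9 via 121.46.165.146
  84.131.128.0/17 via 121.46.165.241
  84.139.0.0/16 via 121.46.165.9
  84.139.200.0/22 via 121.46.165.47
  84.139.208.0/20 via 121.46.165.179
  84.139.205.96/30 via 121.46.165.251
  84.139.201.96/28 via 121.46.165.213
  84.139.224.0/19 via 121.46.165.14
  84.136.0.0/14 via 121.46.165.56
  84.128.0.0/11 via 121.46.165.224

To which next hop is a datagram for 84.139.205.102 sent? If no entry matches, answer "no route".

Routes whose prefix contains 84.139.205.102:
  84.128.0.0/9 (84.128.0.0 - 84.255.255.255) -> 121.46.165.146
  84.128.0.0/11 (84.128.0.0 - 84.159.255.255) -> 121.46.165.224
  84.128.0.0/12 (84.128.0.0 - 84.143.255.255) -> 121.46.165.233
  84.136.0.0/14 (84.136.0.0 - 84.139.255.255) -> 121.46.165.56
  84.139.0.0/16 (84.139.0.0 - 84.139.255.255) -> 121.46.165.9
More-specific entries that do NOT match:
  84.139.205.96/30 (84.139.205.96 - 84.139.205.99) does not contain 84.139.205.102
  84.139.201.96/28 (84.139.201.96 - 84.139.201.111) does not contain 84.139.205.102
  84.139.200.0/22 (84.139.200.0 - 84.139.203.255) does not contain 84.139.205.102
  84.139.208.0/20 (84.139.208.0 - 84.139.223.255) does not contain 84.139.205.102
  84.139.224.0/19 (84.139.224.0 - 84.139.255.255) does not contain 84.139.205.102
  84.131.128.0/17 (84.131.128.0 - 84.131.255.255) does not contain 84.139.205.102
Longest matching prefix is /16 -> next hop 121.46.165.9.

121.46.165.9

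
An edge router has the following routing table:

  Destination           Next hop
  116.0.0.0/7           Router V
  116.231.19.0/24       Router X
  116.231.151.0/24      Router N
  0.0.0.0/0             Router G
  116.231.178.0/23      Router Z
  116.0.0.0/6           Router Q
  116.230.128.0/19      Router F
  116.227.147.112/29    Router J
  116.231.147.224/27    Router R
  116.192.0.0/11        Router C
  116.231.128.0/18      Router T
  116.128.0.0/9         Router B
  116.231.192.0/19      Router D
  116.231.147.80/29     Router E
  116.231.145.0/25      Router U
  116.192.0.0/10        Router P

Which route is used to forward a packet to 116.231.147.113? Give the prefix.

116.231.128.0/18

Entries matching 116.231.147.113:
  0.0.0.0/0 (default, matches everything)
  116.0.0.0/6 (116.0.0.0 - 119.255.255.255)
  116.0.0.0/7 (116.0.0.0 - 117.255.255.255)
  116.128.0.0/9 (116.128.0.0 - 116.255.255.255)
  116.192.0.0/10 (116.192.0.0 - 116.255.255.255)
  116.231.128.0/18 (116.231.128.0 - 116.231.191.255)
Most specific is 116.231.128.0/18.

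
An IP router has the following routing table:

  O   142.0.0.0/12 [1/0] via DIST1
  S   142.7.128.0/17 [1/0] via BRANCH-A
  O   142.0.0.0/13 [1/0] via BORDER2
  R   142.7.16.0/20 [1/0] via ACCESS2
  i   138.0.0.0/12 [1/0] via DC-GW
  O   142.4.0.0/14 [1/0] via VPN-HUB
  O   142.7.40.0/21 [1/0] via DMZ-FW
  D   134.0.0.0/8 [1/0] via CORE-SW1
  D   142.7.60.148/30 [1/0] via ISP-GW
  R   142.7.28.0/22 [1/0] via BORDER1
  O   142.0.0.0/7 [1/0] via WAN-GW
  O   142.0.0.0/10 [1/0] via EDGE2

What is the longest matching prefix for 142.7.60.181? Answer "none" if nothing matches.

142.4.0.0/14

Entries matching 142.7.60.181:
  142.0.0.0/7 (142.0.0.0 - 143.255.255.255)
  142.0.0.0/10 (142.0.0.0 - 142.63.255.255)
  142.0.0.0/12 (142.0.0.0 - 142.15.255.255)
  142.0.0.0/13 (142.0.0.0 - 142.7.255.255)
  142.4.0.0/14 (142.4.0.0 - 142.7.255.255)
Most specific is 142.4.0.0/14.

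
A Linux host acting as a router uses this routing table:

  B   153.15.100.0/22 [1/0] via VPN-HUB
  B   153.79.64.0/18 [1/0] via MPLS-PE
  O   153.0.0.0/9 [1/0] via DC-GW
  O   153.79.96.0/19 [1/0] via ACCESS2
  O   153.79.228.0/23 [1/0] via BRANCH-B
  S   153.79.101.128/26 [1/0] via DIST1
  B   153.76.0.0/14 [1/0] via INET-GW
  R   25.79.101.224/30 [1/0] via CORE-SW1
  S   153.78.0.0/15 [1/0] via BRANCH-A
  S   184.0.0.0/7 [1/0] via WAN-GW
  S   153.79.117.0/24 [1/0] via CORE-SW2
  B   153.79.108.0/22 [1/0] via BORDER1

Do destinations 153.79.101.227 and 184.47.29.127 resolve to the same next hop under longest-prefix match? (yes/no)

153.79.101.227: longest match 153.79.96.0/19 -> ACCESS2
184.47.29.127: longest match 184.0.0.0/7 -> WAN-GW

no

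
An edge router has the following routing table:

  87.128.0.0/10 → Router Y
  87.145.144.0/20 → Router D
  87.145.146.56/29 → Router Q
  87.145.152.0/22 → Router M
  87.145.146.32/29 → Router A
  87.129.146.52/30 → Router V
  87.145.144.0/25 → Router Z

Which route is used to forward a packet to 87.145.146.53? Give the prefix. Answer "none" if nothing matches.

87.145.144.0/20

Entries matching 87.145.146.53:
  87.128.0.0/10 (87.128.0.0 - 87.191.255.255)
  87.145.144.0/20 (87.145.144.0 - 87.145.159.255)
Most specific is 87.145.144.0/20.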